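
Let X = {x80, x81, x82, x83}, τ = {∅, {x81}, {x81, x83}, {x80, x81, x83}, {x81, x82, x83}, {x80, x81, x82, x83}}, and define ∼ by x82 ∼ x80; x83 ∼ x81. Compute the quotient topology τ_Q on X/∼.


X/∼ = {[x80=x82], [x81=x83]}; |τ_Q| = 3.

Equivalence classes: [x80=x82], [x81=x83].
Quotient map π: X → X/∼ sends x80 ↦ [x80=x82], x81 ↦ [x81=x83], x82 ↦ [x80=x82], x83 ↦ [x81=x83].
For each subset V ⊆ X/∼, compute π^{-1}(V) ⊆ X and check whether π^{-1}(V) ∈ τ. V is open in τ_Q iff π^{-1}(V) ∈ τ.
  V = {}: π^{-1}(V) = ∅ ∈ τ ✓.
  V = {[x80=x82]}: π^{-1}(V) = {x80, x82} ∉ τ ✗.
  V = {[x81=x83]}: π^{-1}(V) = {x81, x83} ∈ τ ✓.
  V = {[x80=x82], [x81=x83]}: π^{-1}(V) = {x80, x81, x82, x83} ∈ τ ✓.
Open sets in the quotient: τ_Q = {{}, {[x81=x83]}, {[x80=x82], [x81=x83]}} (3 elements).


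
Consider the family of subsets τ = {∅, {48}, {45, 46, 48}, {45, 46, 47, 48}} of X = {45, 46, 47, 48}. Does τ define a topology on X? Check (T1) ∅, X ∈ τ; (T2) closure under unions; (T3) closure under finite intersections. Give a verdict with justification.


τ IS a topology on X.

Axiom (T1): ∅ ∈ τ? Yes; X ∈ τ? Yes.
Axiom (T2/T3): check pairwise unions and intersections of members of τ.
All pairwise intersections and unions checked — each lies in τ. Therefore τ satisfies (T1), (T2), (T3): it IS a topology on X.


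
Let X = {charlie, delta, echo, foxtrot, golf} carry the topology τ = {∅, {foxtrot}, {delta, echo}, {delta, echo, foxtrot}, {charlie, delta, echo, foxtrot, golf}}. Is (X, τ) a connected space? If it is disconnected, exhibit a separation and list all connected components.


(X, τ) is connected.

Find clopen sets (U ∈ τ with X ∖ U ∈ τ):
  U = ∅, X ∖ U = {charlie, delta, echo, foxtrot, golf} — both open, so U is clopen.
  U = {charlie, delta, echo, foxtrot, golf}, X ∖ U = ∅ — both open, so U is clopen.
Only trivial clopens (∅ and X) exist, so (X, τ) is connected.
Compute connected components by grouping points that agree on all clopens:
  component: {charlie, delta, echo, foxtrot, golf}


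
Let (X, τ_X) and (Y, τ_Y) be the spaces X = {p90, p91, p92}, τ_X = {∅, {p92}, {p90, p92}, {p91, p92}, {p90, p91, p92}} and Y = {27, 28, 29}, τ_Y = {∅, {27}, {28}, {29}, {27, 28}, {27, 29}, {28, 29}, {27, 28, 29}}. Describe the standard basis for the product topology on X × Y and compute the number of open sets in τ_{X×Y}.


Basis B = {∅ × ∅, {p92} × {27}, {p92} × {28}, {p92} × {29}, {p90, p92} × {27}, {p90, p92} × {28}, {p90, p92} × {29}, {p91, p92} × {27}, {p91, p92} × {28}, {p91, p92} × {29}, {p92} × {27, 28}, {p92} × {27, 29}, {p92} × {28, 29}, {p90, p91, p92} × {27}, {p90, p91, p92} × {28}, {p90, p91, p92} × {29}, {p92} × {27, 28, 29}, {p90, p92} × {27, 28}, {p90, p92} × {27, 29}, {p90, p92} × {28, 29}, {p91, p92} × {27, 28}, {p91, p92} × {27, 29}, {p91, p92} × {28, 29}, {p90, p92} × {27, 28, 29}, {p90, p91, p92} × {27, 28}, {p90, p91, p92} × {27, 29}, {p90, p91, p92} × {28, 29}, {p91, p92} × {27, 28, 29}, {p90, p91, p92} × {27, 28, 29}}; |τ_{X×Y}| = 125.

Enumerate products U × V with U ∈ τ_X, V ∈ τ_Y (deduplicated):
  ∅ × ∅ = {} (∅)
  {p92} × {27} = {(p92,27)}
  {p92} × {28} = {(p92,28)}
  {p92} × {29} = {(p92,29)}
  {p90, p92} × {27} = {(p90,27), (p92,27)}
  {p90, p92} × {28} = {(p90,28), (p92,28)}
  {p90, p92} × {29} = {(p90,29), (p92,29)}
  {p91, p92} × {27} = {(p91,27), (p92,27)}
  {p91, p92} × {28} = {(p91,28), (p92,28)}
  {p91, p92} × {29} = {(p91,29), (p92,29)}
  {p92} × {27, 28} = {(p92,27), (p92,28)}
  {p92} × {27, 29} = {(p92,27), (p92,29)}
  {p92} × {28, 29} = {(p92,28), (p92,29)}
  {p90, p91, p92} × {27} = {(p90,27), (p91,27), (p92,27)}
  {p90, p91, p92} × {28} = {(p90,28), (p91,28), (p92,28)}
  {p90, p91, p92} × {29} = {(p90,29), (p91,29), (p92,29)}
  {p92} × {27, 28, 29} = {(p92,27), (p92,28), (p92,29)}
  {p90, p92} × {27, 28} = {(p90,27), (p90,28), (p92,27), (p92,28)}
  {p90, p92} × {27, 29} = {(p90,27), (p90,29), (p92,27), (p92,29)}
  {p90, p92} × {28, 29} = {(p90,28), (p90,29), (p92,28), (p92,29)}
  {p91, p92} × {27, 28} = {(p91,27), (p91,28), (p92,27), (p92,28)}
  {p91, p92} × {27, 29} = {(p91,27), (p91,29), (p92,27), (p92,29)}
  {p91, p92} × {28, 29} = {(p91,28), (p91,29), (p92,28), (p92,29)}
  {p90, p92} × {27, 28, 29} = {(p90,27), (p90,28), (p90,29), (p92,27), (p92,28), (p92,29)}
  {p90, p91, p92} × {27, 28} = {(p90,27), (p90,28), (p91,27), (p91,28), (p92,27), (p92,28)}
  {p90, p91, p92} × {27, 29} = {(p90,27), (p90,29), (p91,27), (p91,29), (p92,27), (p92,29)}
  {p90, p91, p92} × {28, 29} = {(p90,28), (p90,29), (p91,28), (p91,29), (p92,28), (p92,29)}
  {p91, p92} × {27, 28, 29} = {(p91,27), (p91,28), (p91,29), (p92,27), (p92,28), (p92,29)}
  {p90, p91, p92} × {27, 28, 29} = {(p90,27), (p90,28), (p90,29), (p91,27), (p91,28), (p91,29), (p92,27), (p92,28), (p92,29)}
These 29 distinct sets form the basis B.
Close under arbitrary unions to get τ_{X×Y}; counting gives |τ_{X×Y}| = 125.


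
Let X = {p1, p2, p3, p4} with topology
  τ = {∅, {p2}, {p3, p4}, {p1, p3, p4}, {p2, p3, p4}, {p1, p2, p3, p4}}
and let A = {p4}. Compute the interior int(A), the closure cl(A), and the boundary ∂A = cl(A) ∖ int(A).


int(A) = ∅, cl(A) = {p1, p3, p4}, ∂A = {p1, p3, p4}.

Closed sets in (X, τ) are complements of opens:
  closed(X, τ) = {∅, {p1}, {p2}, {p1, p2}, {p1, p3, p4}, {p1, p2, p3, p4}}.
int(A) = ⋃ {U ∈ τ : U ⊆ A}. Opens contained in A: ∅.
Taking the union of these: int(A) = ∅.
cl(A) = ⋂ {C closed : A ⊆ C}. Closed sets containing A: {p1, p3, p4}, {p1, p2, p3, p4}.
Intersecting these: cl(A) = {p1, p3, p4}.
∂A = cl(A) ∖ int(A) = {p1, p3, p4} ∖ ∅ = {p1, p3, p4}.


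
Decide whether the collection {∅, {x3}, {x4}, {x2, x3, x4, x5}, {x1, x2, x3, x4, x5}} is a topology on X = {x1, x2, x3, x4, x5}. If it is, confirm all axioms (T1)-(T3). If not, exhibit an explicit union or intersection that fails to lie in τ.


τ is NOT a topology on X.

Axiom (T1): ∅ ∈ τ? Yes; X ∈ τ? Yes.
Axiom (T2/T3): check pairwise unions and intersections of members of τ.
Counterexample for (T2): {x3} ∪ {x4} = {x3, x4} ∉ τ. Therefore τ is NOT a topology.


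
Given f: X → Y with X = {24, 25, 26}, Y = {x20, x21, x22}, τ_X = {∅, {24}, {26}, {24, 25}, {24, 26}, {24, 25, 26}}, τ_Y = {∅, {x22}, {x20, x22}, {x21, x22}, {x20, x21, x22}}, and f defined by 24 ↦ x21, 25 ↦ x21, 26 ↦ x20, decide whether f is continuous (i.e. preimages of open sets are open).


f IS continuous.

Compute f^{-1}(U) for each U ∈ τ_Y:
  U = ∅: f^{-1}(U) = ∅ ∈ τ_X ✓.
  U = {x22}: f^{-1}(U) = ∅ ∈ τ_X ✓.
  U = {x20, x22}: f^{-1}(U) = {26} ∈ τ_X ✓.
  U = {x21, x22}: f^{-1}(U) = {24, 25} ∈ τ_X ✓.
  U = {x20, x21, x22}: f^{-1}(U) = {24, 25, 26} ∈ τ_X ✓.
Every preimage lies in τ_X, so f IS continuous.


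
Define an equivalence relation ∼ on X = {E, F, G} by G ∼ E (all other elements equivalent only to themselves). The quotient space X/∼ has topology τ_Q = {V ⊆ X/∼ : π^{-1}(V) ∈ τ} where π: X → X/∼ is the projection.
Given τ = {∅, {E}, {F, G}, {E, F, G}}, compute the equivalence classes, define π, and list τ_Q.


X/∼ = {[E=G], [F]}; |τ_Q| = 2.

Equivalence classes: [E=G], [F].
Quotient map π: X → X/∼ sends E ↦ [E=G], F ↦ [F], G ↦ [E=G].
For each subset V ⊆ X/∼, compute π^{-1}(V) ⊆ X and check whether π^{-1}(V) ∈ τ. V is open in τ_Q iff π^{-1}(V) ∈ τ.
  V = {}: π^{-1}(V) = ∅ ∈ τ ✓.
  V = {[E=G]}: π^{-1}(V) = {E, G} ∉ τ ✗.
  V = {[F]}: π^{-1}(V) = {F} ∉ τ ✗.
  V = {[E=G], [F]}: π^{-1}(V) = {E, F, G} ∈ τ ✓.
Open sets in the quotient: τ_Q = {{}, {[E=G], [F]}} (2 elements).


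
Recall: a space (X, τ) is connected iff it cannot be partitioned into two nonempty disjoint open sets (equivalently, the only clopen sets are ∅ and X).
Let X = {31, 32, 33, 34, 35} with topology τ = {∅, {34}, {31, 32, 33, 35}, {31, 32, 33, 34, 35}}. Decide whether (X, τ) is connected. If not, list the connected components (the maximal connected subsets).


(X, τ) is disconnected; components = [{34}, {31, 32, 33, 35}].

Find clopen sets (U ∈ τ with X ∖ U ∈ τ):
  U = ∅, X ∖ U = {31, 32, 33, 34, 35} — both open, so U is clopen.
  U = {34}, X ∖ U = {31, 32, 33, 35} — both open, so U is clopen.
  U = {31, 32, 33, 35}, X ∖ U = {34} — both open, so U is clopen.
  U = {31, 32, 33, 34, 35}, X ∖ U = ∅ — both open, so U is clopen.
Nontrivial clopen(s) exist: e.g. {31, 32, 33, 35}. So (X, τ) is disconnected.
Compute connected components by grouping points that agree on all clopens:
  component: {34}
  component: {31, 32, 33, 35}


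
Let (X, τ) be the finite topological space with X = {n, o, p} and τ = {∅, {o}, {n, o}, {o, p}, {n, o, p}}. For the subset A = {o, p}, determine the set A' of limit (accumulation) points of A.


A' = {n, p}

For each x ∈ X, list the open sets U ∈ τ with x ∈ U, then check whether U ∩ (A ∖ {x}) ≠ ∅ for every such U.
  x = n: opens ∋ x are {n, o}, {n, o, p}; each meets A ∖ {n}, so x IS a limit point.
  x = o: open {o} ∋ x has {o} ∩ (A ∖ {o}) = ∅, so x is NOT a limit point.
  x = p: opens ∋ x are {o, p}, {n, o, p}; each meets A ∖ {p}, so x IS a limit point.
Collecting: A' = {n, p}.


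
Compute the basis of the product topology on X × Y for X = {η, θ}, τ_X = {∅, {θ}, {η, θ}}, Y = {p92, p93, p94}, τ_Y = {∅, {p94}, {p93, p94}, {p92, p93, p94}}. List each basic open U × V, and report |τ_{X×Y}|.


Basis B = {∅ × ∅, {θ} × {p94}, {η, θ} × {p94}, {θ} × {p93, p94}, {θ} × {p92, p93, p94}, {η, θ} × {p93, p94}, {η, θ} × {p92, p93, p94}}; |τ_{X×Y}| = 10.

Enumerate products U × V with U ∈ τ_X, V ∈ τ_Y (deduplicated):
  ∅ × ∅ = {} (∅)
  {θ} × {p94} = {(θ,p94)}
  {η, θ} × {p94} = {(η,p94), (θ,p94)}
  {θ} × {p93, p94} = {(θ,p93), (θ,p94)}
  {θ} × {p92, p93, p94} = {(θ,p92), (θ,p93), (θ,p94)}
  {η, θ} × {p93, p94} = {(η,p93), (η,p94), (θ,p93), (θ,p94)}
  {η, θ} × {p92, p93, p94} = {(η,p92), (η,p93), (η,p94), (θ,p92), (θ,p93), (θ,p94)}
These 7 distinct sets form the basis B.
Close under arbitrary unions to get τ_{X×Y}; counting gives |τ_{X×Y}| = 10.


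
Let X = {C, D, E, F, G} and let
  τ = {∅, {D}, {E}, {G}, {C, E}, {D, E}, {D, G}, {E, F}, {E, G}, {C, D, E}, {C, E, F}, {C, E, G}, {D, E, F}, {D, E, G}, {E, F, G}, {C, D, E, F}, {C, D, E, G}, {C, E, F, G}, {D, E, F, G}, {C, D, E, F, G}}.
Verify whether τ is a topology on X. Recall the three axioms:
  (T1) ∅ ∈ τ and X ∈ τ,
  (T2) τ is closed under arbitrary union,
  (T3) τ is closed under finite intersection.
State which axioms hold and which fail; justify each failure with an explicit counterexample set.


τ IS a topology on X.

Axiom (T1): ∅ ∈ τ? Yes; X ∈ τ? Yes.
Axiom (T2/T3): check pairwise unions and intersections of members of τ.
All pairwise intersections and unions checked — each lies in τ. Therefore τ satisfies (T1), (T2), (T3): it IS a topology on X.


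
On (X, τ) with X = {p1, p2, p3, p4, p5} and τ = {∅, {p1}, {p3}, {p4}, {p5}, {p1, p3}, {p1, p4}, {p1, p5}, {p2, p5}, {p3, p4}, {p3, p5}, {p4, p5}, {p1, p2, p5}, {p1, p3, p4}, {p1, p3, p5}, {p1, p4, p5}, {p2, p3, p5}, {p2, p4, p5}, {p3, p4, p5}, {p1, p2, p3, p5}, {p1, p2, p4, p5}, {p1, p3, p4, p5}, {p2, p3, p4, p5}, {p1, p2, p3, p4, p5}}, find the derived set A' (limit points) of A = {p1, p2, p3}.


A' = ∅

For each x ∈ X, list the open sets U ∈ τ with x ∈ U, then check whether U ∩ (A ∖ {x}) ≠ ∅ for every such U.
  x = p1: open {p1} ∋ x has {p1} ∩ (A ∖ {p1}) = ∅, so x is NOT a limit point.
  x = p2: open {p2, p5} ∋ x has {p2, p5} ∩ (A ∖ {p2}) = ∅, so x is NOT a limit point.
  x = p3: open {p3} ∋ x has {p3} ∩ (A ∖ {p3}) = ∅, so x is NOT a limit point.
  x = p4: open {p4} ∋ x has {p4} ∩ (A ∖ {p4}) = ∅, so x is NOT a limit point.
  x = p5: open {p5} ∋ x has {p5} ∩ (A ∖ {p5}) = ∅, so x is NOT a limit point.
Collecting: A' = ∅.


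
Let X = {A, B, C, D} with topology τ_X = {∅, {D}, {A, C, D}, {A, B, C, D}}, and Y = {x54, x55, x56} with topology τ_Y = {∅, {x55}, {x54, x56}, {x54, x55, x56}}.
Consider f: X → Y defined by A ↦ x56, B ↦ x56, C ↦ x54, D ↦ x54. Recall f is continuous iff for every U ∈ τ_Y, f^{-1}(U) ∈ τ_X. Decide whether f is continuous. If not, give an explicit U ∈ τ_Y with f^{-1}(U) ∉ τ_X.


f IS continuous.

Compute f^{-1}(U) for each U ∈ τ_Y:
  U = ∅: f^{-1}(U) = ∅ ∈ τ_X ✓.
  U = {x55}: f^{-1}(U) = ∅ ∈ τ_X ✓.
  U = {x54, x56}: f^{-1}(U) = {A, B, C, D} ∈ τ_X ✓.
  U = {x54, x55, x56}: f^{-1}(U) = {A, B, C, D} ∈ τ_X ✓.
Every preimage lies in τ_X, so f IS continuous.


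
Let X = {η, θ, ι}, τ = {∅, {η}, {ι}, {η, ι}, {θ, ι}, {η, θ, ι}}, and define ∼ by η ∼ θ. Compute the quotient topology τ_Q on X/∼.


X/∼ = {[η=θ], [ι]}; |τ_Q| = 3.

Equivalence classes: [η=θ], [ι].
Quotient map π: X → X/∼ sends η ↦ [η=θ], θ ↦ [η=θ], ι ↦ [ι].
For each subset V ⊆ X/∼, compute π^{-1}(V) ⊆ X and check whether π^{-1}(V) ∈ τ. V is open in τ_Q iff π^{-1}(V) ∈ τ.
  V = {}: π^{-1}(V) = ∅ ∈ τ ✓.
  V = {[η=θ]}: π^{-1}(V) = {η, θ} ∉ τ ✗.
  V = {[ι]}: π^{-1}(V) = {ι} ∈ τ ✓.
  V = {[η=θ], [ι]}: π^{-1}(V) = {η, θ, ι} ∈ τ ✓.
Open sets in the quotient: τ_Q = {{}, {[ι]}, {[η=θ], [ι]}} (3 elements).


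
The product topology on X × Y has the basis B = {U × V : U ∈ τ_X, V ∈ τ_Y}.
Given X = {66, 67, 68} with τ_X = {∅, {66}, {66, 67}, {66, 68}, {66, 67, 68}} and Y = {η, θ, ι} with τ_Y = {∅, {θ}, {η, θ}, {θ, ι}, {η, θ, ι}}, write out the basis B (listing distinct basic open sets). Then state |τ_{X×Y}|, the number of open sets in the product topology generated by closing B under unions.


Basis B = {∅ × ∅, {66} × {θ}, {66} × {η, θ}, {66} × {θ, ι}, {66, 67} × {θ}, {66, 68} × {θ}, {66} × {η, θ, ι}, {66, 67, 68} × {θ}, {66, 67} × {η, θ}, {66, 68} × {η, θ}, {66, 67} × {θ, ι}, {66, 68} × {θ, ι}, {66, 67} × {η, θ, ι}, {66, 68} × {η, θ, ι}, {66, 67, 68} × {η, θ}, {66, 67, 68} × {θ, ι}, {66, 67, 68} × {η, θ, ι}}; |τ_{X×Y}| = 48.

Enumerate products U × V with U ∈ τ_X, V ∈ τ_Y (deduplicated):
  ∅ × ∅ = {} (∅)
  {66} × {θ} = {(66,θ)}
  {66} × {η, θ} = {(66,η), (66,θ)}
  {66} × {θ, ι} = {(66,θ), (66,ι)}
  {66, 67} × {θ} = {(66,θ), (67,θ)}
  {66, 68} × {θ} = {(66,θ), (68,θ)}
  {66} × {η, θ, ι} = {(66,η), (66,θ), (66,ι)}
  {66, 67, 68} × {θ} = {(66,θ), (67,θ), (68,θ)}
  {66, 67} × {η, θ} = {(66,η), (66,θ), (67,η), (67,θ)}
  {66, 68} × {η, θ} = {(66,η), (66,θ), (68,η), (68,θ)}
  {66, 67} × {θ, ι} = {(66,θ), (66,ι), (67,θ), (67,ι)}
  {66, 68} × {θ, ι} = {(66,θ), (66,ι), (68,θ), (68,ι)}
  {66, 67} × {η, θ, ι} = {(66,η), (66,θ), (66,ι), (67,η), (67,θ), (67,ι)}
  {66, 68} × {η, θ, ι} = {(66,η), (66,θ), (66,ι), (68,η), (68,θ), (68,ι)}
  {66, 67, 68} × {η, θ} = {(66,η), (66,θ), (67,η), (67,θ), (68,η), (68,θ)}
  {66, 67, 68} × {θ, ι} = {(66,θ), (66,ι), (67,θ), (67,ι), (68,θ), (68,ι)}
  {66, 67, 68} × {η, θ, ι} = {(66,η), (66,θ), (66,ι), (67,η), (67,θ), (67,ι), (68,η), (68,θ), (68,ι)}
These 17 distinct sets form the basis B.
Close under arbitrary unions to get τ_{X×Y}; counting gives |τ_{X×Y}| = 48.


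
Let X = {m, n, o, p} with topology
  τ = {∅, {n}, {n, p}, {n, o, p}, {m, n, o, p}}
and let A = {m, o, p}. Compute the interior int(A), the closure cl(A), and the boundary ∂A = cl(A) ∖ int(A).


int(A) = ∅, cl(A) = {m, o, p}, ∂A = {m, o, p}.

Closed sets in (X, τ) are complements of opens:
  closed(X, τ) = {∅, {m}, {m, o}, {m, o, p}, {m, n, o, p}}.
int(A) = ⋃ {U ∈ τ : U ⊆ A}. Opens contained in A: ∅.
Taking the union of these: int(A) = ∅.
cl(A) = ⋂ {C closed : A ⊆ C}. Closed sets containing A: {m, o, p}, {m, n, o, p}.
Intersecting these: cl(A) = {m, o, p}.
∂A = cl(A) ∖ int(A) = {m, o, p} ∖ ∅ = {m, o, p}.


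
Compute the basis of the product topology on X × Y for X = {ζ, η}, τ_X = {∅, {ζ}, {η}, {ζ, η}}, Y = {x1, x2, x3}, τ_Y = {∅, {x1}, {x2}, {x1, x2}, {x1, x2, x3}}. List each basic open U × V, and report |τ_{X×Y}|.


Basis B = {∅ × ∅, {ζ} × {x1}, {ζ} × {x2}, {η} × {x1}, {η} × {x2}, {ζ} × {x1, x2}, {ζ, η} × {x1}, {ζ, η} × {x2}, {η} × {x1, x2}, {ζ} × {x1, x2, x3}, {η} × {x1, x2, x3}, {ζ, η} × {x1, x2}, {ζ, η} × {x1, x2, x3}}; |τ_{X×Y}| = 25.

Enumerate products U × V with U ∈ τ_X, V ∈ τ_Y (deduplicated):
  ∅ × ∅ = {} (∅)
  {ζ} × {x1} = {(ζ,x1)}
  {ζ} × {x2} = {(ζ,x2)}
  {η} × {x1} = {(η,x1)}
  {η} × {x2} = {(η,x2)}
  {ζ} × {x1, x2} = {(ζ,x1), (ζ,x2)}
  {ζ, η} × {x1} = {(ζ,x1), (η,x1)}
  {ζ, η} × {x2} = {(ζ,x2), (η,x2)}
  {η} × {x1, x2} = {(η,x1), (η,x2)}
  {ζ} × {x1, x2, x3} = {(ζ,x1), (ζ,x2), (ζ,x3)}
  {η} × {x1, x2, x3} = {(η,x1), (η,x2), (η,x3)}
  {ζ, η} × {x1, x2} = {(ζ,x1), (ζ,x2), (η,x1), (η,x2)}
  {ζ, η} × {x1, x2, x3} = {(ζ,x1), (ζ,x2), (ζ,x3), (η,x1), (η,x2), (η,x3)}
These 13 distinct sets form the basis B.
Close under arbitrary unions to get τ_{X×Y}; counting gives |τ_{X×Y}| = 25.


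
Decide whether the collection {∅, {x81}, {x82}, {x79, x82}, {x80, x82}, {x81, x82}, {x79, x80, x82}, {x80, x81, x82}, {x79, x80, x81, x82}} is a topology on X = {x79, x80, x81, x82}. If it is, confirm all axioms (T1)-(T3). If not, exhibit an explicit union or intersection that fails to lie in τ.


τ is NOT a topology on X.

Axiom (T1): ∅ ∈ τ? Yes; X ∈ τ? Yes.
Axiom (T2/T3): check pairwise unions and intersections of members of τ.
Counterexample for (T2): {x81} ∪ {x79, x82} = {x79, x81, x82} ∉ τ. Therefore τ is NOT a topology.


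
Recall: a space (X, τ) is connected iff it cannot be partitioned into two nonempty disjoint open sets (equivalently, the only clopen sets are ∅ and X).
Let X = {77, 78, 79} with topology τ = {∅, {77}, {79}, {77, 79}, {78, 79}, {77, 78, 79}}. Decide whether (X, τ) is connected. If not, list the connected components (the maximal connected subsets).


(X, τ) is disconnected; components = [{77}, {78, 79}].

Find clopen sets (U ∈ τ with X ∖ U ∈ τ):
  U = ∅, X ∖ U = {77, 78, 79} — both open, so U is clopen.
  U = {77}, X ∖ U = {78, 79} — both open, so U is clopen.
  U = {78, 79}, X ∖ U = {77} — both open, so U is clopen.
  U = {77, 78, 79}, X ∖ U = ∅ — both open, so U is clopen.
Nontrivial clopen(s) exist: e.g. {78, 79}. So (X, τ) is disconnected.
Compute connected components by grouping points that agree on all clopens:
  component: {77}
  component: {78, 79}


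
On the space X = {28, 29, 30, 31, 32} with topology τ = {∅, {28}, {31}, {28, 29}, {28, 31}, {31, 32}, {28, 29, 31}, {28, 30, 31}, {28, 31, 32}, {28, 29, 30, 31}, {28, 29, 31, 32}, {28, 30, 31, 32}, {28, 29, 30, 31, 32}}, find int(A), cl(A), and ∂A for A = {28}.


int(A) = {28}, cl(A) = {28, 29, 30}, ∂A = {29, 30}.

Closed sets in (X, τ) are complements of opens:
  closed(X, τ) = {∅, {29}, {30}, {32}, {29, 30}, {29, 32}, {30, 32}, {28, 29, 30}, {29, 30, 32}, {30, 31, 32}, {28, 29, 30, 32}, {29, 30, 31, 32}, {28, 29, 30, 31, 32}}.
int(A) = ⋃ {U ∈ τ : U ⊆ A}. Opens contained in A: ∅, {28}.
Taking the union of these: int(A) = {28}.
cl(A) = ⋂ {C closed : A ⊆ C}. Closed sets containing A: {28, 29, 30}, {28, 29, 30, 32}, {28, 29, 30, 31, 32}.
Intersecting these: cl(A) = {28, 29, 30}.
∂A = cl(A) ∖ int(A) = {28, 29, 30} ∖ {28} = {29, 30}.


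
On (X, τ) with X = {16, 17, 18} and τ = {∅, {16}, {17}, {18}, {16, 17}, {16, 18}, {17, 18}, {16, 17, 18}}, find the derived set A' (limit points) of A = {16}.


A' = ∅

For each x ∈ X, list the open sets U ∈ τ with x ∈ U, then check whether U ∩ (A ∖ {x}) ≠ ∅ for every such U.
  x = 16: open {16} ∋ x has {16} ∩ (A ∖ {16}) = ∅, so x is NOT a limit point.
  x = 17: open {17} ∋ x has {17} ∩ (A ∖ {17}) = ∅, so x is NOT a limit point.
  x = 18: open {18} ∋ x has {18} ∩ (A ∖ {18}) = ∅, so x is NOT a limit point.
Collecting: A' = ∅.


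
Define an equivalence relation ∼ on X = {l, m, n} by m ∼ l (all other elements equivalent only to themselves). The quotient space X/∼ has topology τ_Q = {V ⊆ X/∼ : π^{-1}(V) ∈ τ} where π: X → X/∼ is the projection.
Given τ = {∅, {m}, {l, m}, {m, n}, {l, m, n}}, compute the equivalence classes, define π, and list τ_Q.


X/∼ = {[l=m], [n]}; |τ_Q| = 3.

Equivalence classes: [l=m], [n].
Quotient map π: X → X/∼ sends l ↦ [l=m], m ↦ [l=m], n ↦ [n].
For each subset V ⊆ X/∼, compute π^{-1}(V) ⊆ X and check whether π^{-1}(V) ∈ τ. V is open in τ_Q iff π^{-1}(V) ∈ τ.
  V = {}: π^{-1}(V) = ∅ ∈ τ ✓.
  V = {[l=m]}: π^{-1}(V) = {l, m} ∈ τ ✓.
  V = {[n]}: π^{-1}(V) = {n} ∉ τ ✗.
  V = {[l=m], [n]}: π^{-1}(V) = {l, m, n} ∈ τ ✓.
Open sets in the quotient: τ_Q = {{}, {[l=m]}, {[l=m], [n]}} (3 elements).


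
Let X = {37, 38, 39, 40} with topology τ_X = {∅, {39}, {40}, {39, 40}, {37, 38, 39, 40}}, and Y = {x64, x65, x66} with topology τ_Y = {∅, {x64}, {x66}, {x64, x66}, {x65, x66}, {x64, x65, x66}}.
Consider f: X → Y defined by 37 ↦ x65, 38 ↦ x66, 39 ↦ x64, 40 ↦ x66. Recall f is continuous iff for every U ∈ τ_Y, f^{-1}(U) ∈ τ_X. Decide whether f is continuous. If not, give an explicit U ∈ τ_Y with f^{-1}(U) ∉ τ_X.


f is NOT continuous.

Compute f^{-1}(U) for each U ∈ τ_Y:
  U = ∅: f^{-1}(U) = ∅ ∈ τ_X ✓.
  U = {x64}: f^{-1}(U) = {39} ∈ τ_X ✓.
  U = {x66}: f^{-1}(U) = {38, 40} ∉ τ_X ✗.
  U = {x64, x66}: f^{-1}(U) = {38, 39, 40} ∉ τ_X ✗.
  U = {x65, x66}: f^{-1}(U) = {37, 38, 40} ∉ τ_X ✗.
  U = {x64, x65, x66}: f^{-1}(U) = {37, 38, 39, 40} ∈ τ_X ✓.
Found U = {x66} with f^{-1}(U) = {38, 40} not in τ_X. Therefore f is NOT continuous.


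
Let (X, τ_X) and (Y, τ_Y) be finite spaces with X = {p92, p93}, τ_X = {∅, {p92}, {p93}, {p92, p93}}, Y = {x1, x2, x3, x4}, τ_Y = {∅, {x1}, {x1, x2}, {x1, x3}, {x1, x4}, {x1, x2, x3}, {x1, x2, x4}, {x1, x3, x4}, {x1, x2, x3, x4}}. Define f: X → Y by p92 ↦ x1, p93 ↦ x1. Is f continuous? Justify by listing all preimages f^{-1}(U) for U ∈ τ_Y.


f IS continuous.

Compute f^{-1}(U) for each U ∈ τ_Y:
  U = ∅: f^{-1}(U) = ∅ ∈ τ_X ✓.
  U = {x1}: f^{-1}(U) = {p92, p93} ∈ τ_X ✓.
  U = {x1, x2}: f^{-1}(U) = {p92, p93} ∈ τ_X ✓.
  U = {x1, x3}: f^{-1}(U) = {p92, p93} ∈ τ_X ✓.
  U = {x1, x4}: f^{-1}(U) = {p92, p93} ∈ τ_X ✓.
  U = {x1, x2, x3}: f^{-1}(U) = {p92, p93} ∈ τ_X ✓.
  U = {x1, x2, x4}: f^{-1}(U) = {p92, p93} ∈ τ_X ✓.
  U = {x1, x3, x4}: f^{-1}(U) = {p92, p93} ∈ τ_X ✓.
  U = {x1, x2, x3, x4}: f^{-1}(U) = {p92, p93} ∈ τ_X ✓.
Every preimage lies in τ_X, so f IS continuous.


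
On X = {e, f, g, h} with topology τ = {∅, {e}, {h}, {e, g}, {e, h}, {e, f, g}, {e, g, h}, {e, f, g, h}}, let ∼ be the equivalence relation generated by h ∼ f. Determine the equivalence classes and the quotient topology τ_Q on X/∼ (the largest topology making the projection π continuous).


X/∼ = {[e], [f=h], [g]}; |τ_Q| = 4.

Equivalence classes: [e], [f=h], [g].
Quotient map π: X → X/∼ sends e ↦ [e], f ↦ [f=h], g ↦ [g], h ↦ [f=h].
For each subset V ⊆ X/∼, compute π^{-1}(V) ⊆ X and check whether π^{-1}(V) ∈ τ. V is open in τ_Q iff π^{-1}(V) ∈ τ.
  V = {}: π^{-1}(V) = ∅ ∈ τ ✓.
  V = {[e]}: π^{-1}(V) = {e} ∈ τ ✓.
  V = {[f=h]}: π^{-1}(V) = {f, h} ∉ τ ✗.
  V = {[e], [f=h]}: π^{-1}(V) = {e, f, h} ∉ τ ✗.
  V = {[g]}: π^{-1}(V) = {g} ∉ τ ✗.
  V = {[e], [g]}: π^{-1}(V) = {e, g} ∈ τ ✓.
  V = {[f=h], [g]}: π^{-1}(V) = {f, g, h} ∉ τ ✗.
  V = {[e], [f=h], [g]}: π^{-1}(V) = {e, f, g, h} ∈ τ ✓.
Open sets in the quotient: τ_Q = {{}, {[e]}, {[e], [g]}, {[e], [f=h], [g]}} (4 elements).


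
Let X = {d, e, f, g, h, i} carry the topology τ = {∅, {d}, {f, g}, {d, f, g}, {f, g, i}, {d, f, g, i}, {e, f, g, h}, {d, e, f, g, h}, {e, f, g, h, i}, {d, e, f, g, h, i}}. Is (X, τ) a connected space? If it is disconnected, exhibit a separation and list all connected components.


(X, τ) is disconnected; components = [{d}, {e, f, g, h, i}].

Find clopen sets (U ∈ τ with X ∖ U ∈ τ):
  U = ∅, X ∖ U = {d, e, f, g, h, i} — both open, so U is clopen.
  U = {d}, X ∖ U = {e, f, g, h, i} — both open, so U is clopen.
  U = {e, f, g, h, i}, X ∖ U = {d} — both open, so U is clopen.
  U = {d, e, f, g, h, i}, X ∖ U = ∅ — both open, so U is clopen.
Nontrivial clopen(s) exist: e.g. {e, f, g, h, i}. So (X, τ) is disconnected.
Compute connected components by grouping points that agree on all clopens:
  component: {d}
  component: {e, f, g, h, i}


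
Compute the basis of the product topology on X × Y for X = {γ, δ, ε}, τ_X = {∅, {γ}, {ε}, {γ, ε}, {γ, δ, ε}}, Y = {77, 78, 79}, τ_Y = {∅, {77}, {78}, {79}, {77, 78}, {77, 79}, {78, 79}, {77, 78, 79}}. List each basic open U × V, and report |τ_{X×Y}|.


Basis B = {∅ × ∅, {γ} × {77}, {γ} × {78}, {γ} × {79}, {ε} × {77}, {ε} × {78}, {ε} × {79}, {γ} × {77, 78}, {γ} × {77, 79}, {γ, ε} × {77}, {γ} × {78, 79}, {γ, ε} × {78}, {γ, ε} × {79}, {ε} × {77, 78}, {ε} × {77, 79}, {ε} × {78, 79}, {γ} × {77, 78, 79}, {γ, δ, ε} × {77}, {γ, δ, ε} × {78}, {γ, δ, ε} × {79}, {ε} × {77, 78, 79}, {γ, ε} × {77, 78}, {γ, ε} × {77, 79}, {γ, ε} × {78, 79}, {γ, ε} × {77, 78, 79}, {γ, δ, ε} × {77, 78}, {γ, δ, ε} × {77, 79}, {γ, δ, ε} × {78, 79}, {γ, δ, ε} × {77, 78, 79}}; |τ_{X×Y}| = 125.

Enumerate products U × V with U ∈ τ_X, V ∈ τ_Y (deduplicated):
  ∅ × ∅ = {} (∅)
  {γ} × {77} = {(γ,77)}
  {γ} × {78} = {(γ,78)}
  {γ} × {79} = {(γ,79)}
  {ε} × {77} = {(ε,77)}
  {ε} × {78} = {(ε,78)}
  {ε} × {79} = {(ε,79)}
  {γ} × {77, 78} = {(γ,77), (γ,78)}
  {γ} × {77, 79} = {(γ,77), (γ,79)}
  {γ, ε} × {77} = {(γ,77), (ε,77)}
  {γ} × {78, 79} = {(γ,78), (γ,79)}
  {γ, ε} × {78} = {(γ,78), (ε,78)}
  {γ, ε} × {79} = {(γ,79), (ε,79)}
  {ε} × {77, 78} = {(ε,77), (ε,78)}
  {ε} × {77, 79} = {(ε,77), (ε,79)}
  {ε} × {78, 79} = {(ε,78), (ε,79)}
  {γ} × {77, 78, 79} = {(γ,77), (γ,78), (γ,79)}
  {γ, δ, ε} × {77} = {(γ,77), (δ,77), (ε,77)}
  {γ, δ, ε} × {78} = {(γ,78), (δ,78), (ε,78)}
  {γ, δ, ε} × {79} = {(γ,79), (δ,79), (ε,79)}
  {ε} × {77, 78, 79} = {(ε,77), (ε,78), (ε,79)}
  {γ, ε} × {77, 78} = {(γ,77), (γ,78), (ε,77), (ε,78)}
  {γ, ε} × {77, 79} = {(γ,77), (γ,79), (ε,77), (ε,79)}
  {γ, ε} × {78, 79} = {(γ,78), (γ,79), (ε,78), (ε,79)}
  {γ, ε} × {77, 78, 79} = {(γ,77), (γ,78), (γ,79), (ε,77), (ε,78), (ε,79)}
  {γ, δ, ε} × {77, 78} = {(γ,77), (γ,78), (δ,77), (δ,78), (ε,77), (ε,78)}
  {γ, δ, ε} × {77, 79} = {(γ,77), (γ,79), (δ,77), (δ,79), (ε,77), (ε,79)}
  {γ, δ, ε} × {78, 79} = {(γ,78), (γ,79), (δ,78), (δ,79), (ε,78), (ε,79)}
  {γ, δ, ε} × {77, 78, 79} = {(γ,77), (γ,78), (γ,79), (δ,77), (δ,78), (δ,79), (ε,77), (ε,78), (ε,79)}
These 29 distinct sets form the basis B.
Close under arbitrary unions to get τ_{X×Y}; counting gives |τ_{X×Y}| = 125.


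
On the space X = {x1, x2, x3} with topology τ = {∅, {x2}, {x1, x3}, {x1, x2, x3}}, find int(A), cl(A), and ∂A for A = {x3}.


int(A) = ∅, cl(A) = {x1, x3}, ∂A = {x1, x3}.

Closed sets in (X, τ) are complements of opens:
  closed(X, τ) = {∅, {x2}, {x1, x3}, {x1, x2, x3}}.
int(A) = ⋃ {U ∈ τ : U ⊆ A}. Opens contained in A: ∅.
Taking the union of these: int(A) = ∅.
cl(A) = ⋂ {C closed : A ⊆ C}. Closed sets containing A: {x1, x3}, {x1, x2, x3}.
Intersecting these: cl(A) = {x1, x3}.
∂A = cl(A) ∖ int(A) = {x1, x3} ∖ ∅ = {x1, x3}.


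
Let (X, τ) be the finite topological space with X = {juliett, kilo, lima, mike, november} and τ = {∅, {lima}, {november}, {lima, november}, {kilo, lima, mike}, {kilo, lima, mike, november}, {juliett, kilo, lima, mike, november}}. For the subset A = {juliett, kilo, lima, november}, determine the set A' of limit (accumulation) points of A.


A' = {juliett, kilo, mike}

For each x ∈ X, list the open sets U ∈ τ with x ∈ U, then check whether U ∩ (A ∖ {x}) ≠ ∅ for every such U.
  x = juliett: opens ∋ x are {juliett, kilo, lima, mike, november}; each meets A ∖ {juliett}, so x IS a limit point.
  x = kilo: opens ∋ x are {kilo, lima, mike}, {kilo, lima, mike, november}, {juliett, kilo, lima, mike, november}; each meets A ∖ {kilo}, so x IS a limit point.
  x = lima: open {lima} ∋ x has {lima} ∩ (A ∖ {lima}) = ∅, so x is NOT a limit point.
  x = mike: opens ∋ x are {kilo, lima, mike}, {kilo, lima, mike, november}, {juliett, kilo, lima, mike, november}; each meets A ∖ {mike}, so x IS a limit point.
  x = november: open {november} ∋ x has {november} ∩ (A ∖ {november}) = ∅, so x is NOT a limit point.
Collecting: A' = {juliett, kilo, mike}.


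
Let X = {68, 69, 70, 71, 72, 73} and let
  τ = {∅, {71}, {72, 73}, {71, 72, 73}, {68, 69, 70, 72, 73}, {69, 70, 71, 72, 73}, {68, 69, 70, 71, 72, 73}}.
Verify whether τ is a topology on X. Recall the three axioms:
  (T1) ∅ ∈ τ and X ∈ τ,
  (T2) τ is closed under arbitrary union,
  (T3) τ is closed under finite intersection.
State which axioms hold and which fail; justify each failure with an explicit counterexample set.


τ is NOT a topology on X.

Axiom (T1): ∅ ∈ τ? Yes; X ∈ τ? Yes.
Axiom (T2/T3): check pairwise unions and intersections of members of τ.
Counterexample for (T3): {68, 69, 70, 72, 73} ∩ {69, 70, 71, 72, 73} = {69, 70, 72, 73} ∉ τ. Therefore τ is NOT a topology.


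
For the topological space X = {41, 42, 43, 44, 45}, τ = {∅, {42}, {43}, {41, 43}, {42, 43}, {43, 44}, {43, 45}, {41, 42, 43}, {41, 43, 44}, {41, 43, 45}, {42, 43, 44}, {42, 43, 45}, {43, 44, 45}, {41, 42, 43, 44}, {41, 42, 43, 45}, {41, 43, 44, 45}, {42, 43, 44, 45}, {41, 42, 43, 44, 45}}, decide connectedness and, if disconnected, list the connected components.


(X, τ) is disconnected; components = [{42}, {41, 43, 44, 45}].

Find clopen sets (U ∈ τ with X ∖ U ∈ τ):
  U = ∅, X ∖ U = {41, 42, 43, 44, 45} — both open, so U is clopen.
  U = {42}, X ∖ U = {41, 43, 44, 45} — both open, so U is clopen.
  U = {41, 43, 44, 45}, X ∖ U = {42} — both open, so U is clopen.
  U = {41, 42, 43, 44, 45}, X ∖ U = ∅ — both open, so U is clopen.
Nontrivial clopen(s) exist: e.g. {41, 43, 44, 45}. So (X, τ) is disconnected.
Compute connected components by grouping points that agree on all clopens:
  component: {42}
  component: {41, 43, 44, 45}


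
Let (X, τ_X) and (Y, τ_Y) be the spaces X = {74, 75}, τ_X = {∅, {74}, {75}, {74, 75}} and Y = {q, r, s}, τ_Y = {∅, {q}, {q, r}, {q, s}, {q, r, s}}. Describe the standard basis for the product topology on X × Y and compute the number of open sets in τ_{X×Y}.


Basis B = {∅ × ∅, {74} × {q}, {75} × {q}, {74} × {q, r}, {74} × {q, s}, {74, 75} × {q}, {75} × {q, r}, {75} × {q, s}, {74} × {q, r, s}, {75} × {q, r, s}, {74, 75} × {q, r}, {74, 75} × {q, s}, {74, 75} × {q, r, s}}; |τ_{X×Y}| = 25.

Enumerate products U × V with U ∈ τ_X, V ∈ τ_Y (deduplicated):
  ∅ × ∅ = {} (∅)
  {74} × {q} = {(74,q)}
  {75} × {q} = {(75,q)}
  {74} × {q, r} = {(74,q), (74,r)}
  {74} × {q, s} = {(74,q), (74,s)}
  {74, 75} × {q} = {(74,q), (75,q)}
  {75} × {q, r} = {(75,q), (75,r)}
  {75} × {q, s} = {(75,q), (75,s)}
  {74} × {q, r, s} = {(74,q), (74,r), (74,s)}
  {75} × {q, r, s} = {(75,q), (75,r), (75,s)}
  {74, 75} × {q, r} = {(74,q), (74,r), (75,q), (75,r)}
  {74, 75} × {q, s} = {(74,q), (74,s), (75,q), (75,s)}
  {74, 75} × {q, r, s} = {(74,q), (74,r), (74,s), (75,q), (75,r), (75,s)}
These 13 distinct sets form the basis B.
Close under arbitrary unions to get τ_{X×Y}; counting gives |τ_{X×Y}| = 25.


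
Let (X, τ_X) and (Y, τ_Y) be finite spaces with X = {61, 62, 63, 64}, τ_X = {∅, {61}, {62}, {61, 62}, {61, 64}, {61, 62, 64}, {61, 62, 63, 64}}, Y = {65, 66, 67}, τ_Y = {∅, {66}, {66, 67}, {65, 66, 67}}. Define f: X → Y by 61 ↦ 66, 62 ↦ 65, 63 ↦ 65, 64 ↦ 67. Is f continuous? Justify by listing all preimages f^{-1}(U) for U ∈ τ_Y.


f IS continuous.

Compute f^{-1}(U) for each U ∈ τ_Y:
  U = ∅: f^{-1}(U) = ∅ ∈ τ_X ✓.
  U = {66}: f^{-1}(U) = {61} ∈ τ_X ✓.
  U = {66, 67}: f^{-1}(U) = {61, 64} ∈ τ_X ✓.
  U = {65, 66, 67}: f^{-1}(U) = {61, 62, 63, 64} ∈ τ_X ✓.
Every preimage lies in τ_X, so f IS continuous.


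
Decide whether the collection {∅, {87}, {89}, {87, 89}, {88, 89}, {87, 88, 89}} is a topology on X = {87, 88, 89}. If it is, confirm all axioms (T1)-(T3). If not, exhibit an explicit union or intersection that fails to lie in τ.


τ IS a topology on X.

Axiom (T1): ∅ ∈ τ? Yes; X ∈ τ? Yes.
Axiom (T2/T3): check pairwise unions and intersections of members of τ.
All pairwise intersections and unions checked — each lies in τ. Therefore τ satisfies (T1), (T2), (T3): it IS a topology on X.


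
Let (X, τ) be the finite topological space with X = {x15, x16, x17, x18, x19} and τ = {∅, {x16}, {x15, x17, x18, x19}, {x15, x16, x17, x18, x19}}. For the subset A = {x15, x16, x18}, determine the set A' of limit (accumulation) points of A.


A' = {x15, x17, x18, x19}

For each x ∈ X, list the open sets U ∈ τ with x ∈ U, then check whether U ∩ (A ∖ {x}) ≠ ∅ for every such U.
  x = x15: opens ∋ x are {x15, x17, x18, x19}, {x15, x16, x17, x18, x19}; each meets A ∖ {x15}, so x IS a limit point.
  x = x16: open {x16} ∋ x has {x16} ∩ (A ∖ {x16}) = ∅, so x is NOT a limit point.
  x = x17: opens ∋ x are {x15, x17, x18, x19}, {x15, x16, x17, x18, x19}; each meets A ∖ {x17}, so x IS a limit point.
  x = x18: opens ∋ x are {x15, x17, x18, x19}, {x15, x16, x17, x18, x19}; each meets A ∖ {x18}, so x IS a limit point.
  x = x19: opens ∋ x are {x15, x17, x18, x19}, {x15, x16, x17, x18, x19}; each meets A ∖ {x19}, so x IS a limit point.
Collecting: A' = {x15, x17, x18, x19}.


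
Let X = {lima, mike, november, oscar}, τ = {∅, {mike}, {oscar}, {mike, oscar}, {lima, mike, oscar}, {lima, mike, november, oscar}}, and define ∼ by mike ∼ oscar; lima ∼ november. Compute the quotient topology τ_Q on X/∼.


X/∼ = {[lima=november], [mike=oscar]}; |τ_Q| = 3.

Equivalence classes: [lima=november], [mike=oscar].
Quotient map π: X → X/∼ sends lima ↦ [lima=november], mike ↦ [mike=oscar], november ↦ [lima=november], oscar ↦ [mike=oscar].
For each subset V ⊆ X/∼, compute π^{-1}(V) ⊆ X and check whether π^{-1}(V) ∈ τ. V is open in τ_Q iff π^{-1}(V) ∈ τ.
  V = {}: π^{-1}(V) = ∅ ∈ τ ✓.
  V = {[lima=november]}: π^{-1}(V) = {lima, november} ∉ τ ✗.
  V = {[mike=oscar]}: π^{-1}(V) = {mike, oscar} ∈ τ ✓.
  V = {[lima=november], [mike=oscar]}: π^{-1}(V) = {lima, mike, november, oscar} ∈ τ ✓.
Open sets in the quotient: τ_Q = {{}, {[mike=oscar]}, {[lima=november], [mike=oscar]}} (3 elements).


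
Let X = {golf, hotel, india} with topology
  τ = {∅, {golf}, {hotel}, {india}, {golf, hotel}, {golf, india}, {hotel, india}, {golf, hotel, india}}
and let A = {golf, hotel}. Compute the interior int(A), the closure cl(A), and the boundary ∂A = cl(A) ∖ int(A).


int(A) = {golf, hotel}, cl(A) = {golf, hotel}, ∂A = ∅.

Closed sets in (X, τ) are complements of opens:
  closed(X, τ) = {∅, {golf}, {hotel}, {india}, {golf, hotel}, {golf, india}, {hotel, india}, {golf, hotel, india}}.
int(A) = ⋃ {U ∈ τ : U ⊆ A}. Opens contained in A: ∅, {golf}, {hotel}, {golf, hotel}.
Taking the union of these: int(A) = {golf, hotel}.
cl(A) = ⋂ {C closed : A ⊆ C}. Closed sets containing A: {golf, hotel}, {golf, hotel, india}.
Intersecting these: cl(A) = {golf, hotel}.
∂A = cl(A) ∖ int(A) = {golf, hotel} ∖ {golf, hotel} = ∅.


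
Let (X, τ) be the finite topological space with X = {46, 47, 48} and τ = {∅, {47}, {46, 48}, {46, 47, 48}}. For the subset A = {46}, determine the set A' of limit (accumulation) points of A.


A' = {48}

For each x ∈ X, list the open sets U ∈ τ with x ∈ U, then check whether U ∩ (A ∖ {x}) ≠ ∅ for every such U.
  x = 46: open {46, 48} ∋ x has {46, 48} ∩ (A ∖ {46}) = ∅, so x is NOT a limit point.
  x = 47: open {47} ∋ x has {47} ∩ (A ∖ {47}) = ∅, so x is NOT a limit point.
  x = 48: opens ∋ x are {46, 48}, {46, 47, 48}; each meets A ∖ {48}, so x IS a limit point.
Collecting: A' = {48}.


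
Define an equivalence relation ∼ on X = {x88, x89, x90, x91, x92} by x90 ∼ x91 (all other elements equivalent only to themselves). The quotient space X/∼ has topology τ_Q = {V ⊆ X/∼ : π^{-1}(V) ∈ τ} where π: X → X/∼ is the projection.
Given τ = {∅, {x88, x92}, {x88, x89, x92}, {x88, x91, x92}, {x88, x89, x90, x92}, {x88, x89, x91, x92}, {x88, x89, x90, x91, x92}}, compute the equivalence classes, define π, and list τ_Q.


X/∼ = {[x88], [x89], [x90=x91], [x92]}; |τ_Q| = 4.

Equivalence classes: [x88], [x89], [x90=x91], [x92].
Quotient map π: X → X/∼ sends x88 ↦ [x88], x89 ↦ [x89], x90 ↦ [x90=x91], x91 ↦ [x90=x91], x92 ↦ [x92].
For each subset V ⊆ X/∼, compute π^{-1}(V) ⊆ X and check whether π^{-1}(V) ∈ τ. V is open in τ_Q iff π^{-1}(V) ∈ τ.
  V = {}: π^{-1}(V) = ∅ ∈ τ ✓.
  V = {[x88]}: π^{-1}(V) = {x88} ∉ τ ✗.
  V = {[x89]}: π^{-1}(V) = {x89} ∉ τ ✗.
  V = {[x88], [x89]}: π^{-1}(V) = {x88, x89} ∉ τ ✗.
  V = {[x90=x91]}: π^{-1}(V) = {x90, x91} ∉ τ ✗.
  V = {[x88], [x90=x91]}: π^{-1}(V) = {x88, x90, x91} ∉ τ ✗.
  V = {[x89], [x90=x91]}: π^{-1}(V) = {x89, x90, x91} ∉ τ ✗.
  V = {[x88], [x89], [x90=x91]}: π^{-1}(V) = {x88, x89, x90, x91} ∉ τ ✗.
  V = {[x92]}: π^{-1}(V) = {x92} ∉ τ ✗.
  V = {[x88], [x92]}: π^{-1}(V) = {x88, x92} ∈ τ ✓.
  V = {[x89], [x92]}: π^{-1}(V) = {x89, x92} ∉ τ ✗.
  V = {[x88], [x89], [x92]}: π^{-1}(V) = {x88, x89, x92} ∈ τ ✓.
  V = {[x90=x91], [x92]}: π^{-1}(V) = {x90, x91, x92} ∉ τ ✗.
  V = {[x88], [x90=x91], [x92]}: π^{-1}(V) = {x88, x90, x91, x92} ∉ τ ✗.
  V = {[x89], [x90=x91], [x92]}: π^{-1}(V) = {x89, x90, x91, x92} ∉ τ ✗.
  V = {[x88], [x89], [x90=x91], [x92]}: π^{-1}(V) = {x88, x89, x90, x91, x92} ∈ τ ✓.
Open sets in the quotient: τ_Q = {{}, {[x88], [x92]}, {[x88], [x89], [x92]}, {[x88], [x89], [x90=x91], [x92]}} (4 elements).


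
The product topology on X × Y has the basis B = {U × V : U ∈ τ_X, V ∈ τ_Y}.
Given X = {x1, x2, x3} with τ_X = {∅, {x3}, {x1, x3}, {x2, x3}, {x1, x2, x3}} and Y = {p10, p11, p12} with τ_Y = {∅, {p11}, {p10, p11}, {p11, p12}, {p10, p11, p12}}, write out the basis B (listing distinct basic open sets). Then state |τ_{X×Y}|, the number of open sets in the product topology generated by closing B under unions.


Basis B = {∅ × ∅, {x3} × {p11}, {x1, x3} × {p11}, {x2, x3} × {p11}, {x3} × {p10, p11}, {x3} × {p11, p12}, {x1, x2, x3} × {p11}, {x3} × {p10, p11, p12}, {x1, x3} × {p10, p11}, {x1, x3} × {p11, p12}, {x2, x3} × {p10, p11}, {x2, x3} × {p11, p12}, {x1, x3} × {p10, p11, p12}, {x1, x2, x3} × {p10, p11}, {x1, x2, x3} × {p11, p12}, {x2, x3} × {p10, p11, p12}, {x1, x2, x3} × {p10, p11, p12}}; |τ_{X×Y}| = 48.

Enumerate products U × V with U ∈ τ_X, V ∈ τ_Y (deduplicated):
  ∅ × ∅ = {} (∅)
  {x3} × {p11} = {(x3,p11)}
  {x1, x3} × {p11} = {(x1,p11), (x3,p11)}
  {x2, x3} × {p11} = {(x2,p11), (x3,p11)}
  {x3} × {p10, p11} = {(x3,p10), (x3,p11)}
  {x3} × {p11, p12} = {(x3,p11), (x3,p12)}
  {x1, x2, x3} × {p11} = {(x1,p11), (x2,p11), (x3,p11)}
  {x3} × {p10, p11, p12} = {(x3,p10), (x3,p11), (x3,p12)}
  {x1, x3} × {p10, p11} = {(x1,p10), (x1,p11), (x3,p10), (x3,p11)}
  {x1, x3} × {p11, p12} = {(x1,p11), (x1,p12), (x3,p11), (x3,p12)}
  {x2, x3} × {p10, p11} = {(x2,p10), (x2,p11), (x3,p10), (x3,p11)}
  {x2, x3} × {p11, p12} = {(x2,p11), (x2,p12), (x3,p11), (x3,p12)}
  {x1, x3} × {p10, p11, p12} = {(x1,p10), (x1,p11), (x1,p12), (x3,p10), (x3,p11), (x3,p12)}
  {x1, x2, x3} × {p10, p11} = {(x1,p10), (x1,p11), (x2,p10), (x2,p11), (x3,p10), (x3,p11)}
  {x1, x2, x3} × {p11, p12} = {(x1,p11), (x1,p12), (x2,p11), (x2,p12), (x3,p11), (x3,p12)}
  {x2, x3} × {p10, p11, p12} = {(x2,p10), (x2,p11), (x2,p12), (x3,p10), (x3,p11), (x3,p12)}
  {x1, x2, x3} × {p10, p11, p12} = {(x1,p10), (x1,p11), (x1,p12), (x2,p10), (x2,p11), (x2,p12), (x3,p10), (x3,p11), (x3,p12)}
These 17 distinct sets form the basis B.
Close under arbitrary unions to get τ_{X×Y}; counting gives |τ_{X×Y}| = 48.
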